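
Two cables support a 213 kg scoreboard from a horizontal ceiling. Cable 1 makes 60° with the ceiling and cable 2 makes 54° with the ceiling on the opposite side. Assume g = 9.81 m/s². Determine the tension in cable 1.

Weight W = 213 × 9.81 = 2090 N acts straight down.
Horizontal: T_1 cos 60° = T_2 cos 54°  →  T_2 = 0.8507 T_1.
Vertical: T_1 sin 60° + T_2 sin 54° = 2090.
Substituting the horizontal relation into the vertical equation gives 1.554 T_1 = 2090, so T_1 = 1344 N.

T_1 ≈ 1340 N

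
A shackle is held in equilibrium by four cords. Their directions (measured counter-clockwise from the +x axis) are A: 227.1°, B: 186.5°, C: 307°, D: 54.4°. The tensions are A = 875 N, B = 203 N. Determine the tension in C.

T_C ≈ 274 N

Resolve: ΣF_x = 875 cos 227.1° + 203 cos 186.5° + T_C cos 307° + T_D cos 54.4° = 0.
        ΣF_y = 875 sin 227.1° + 203 sin 186.5° + T_C sin 307° + T_D sin 54.4° = 0.
The known terms sum to (-797.3, -664) N, so 0.6018 T_C + 0.5821 T_D = 797.3 and -0.7986 T_C + 0.8131 T_D = 664.
Solving simultaneously: T_C = 274.4 N, T_D = 1086 N.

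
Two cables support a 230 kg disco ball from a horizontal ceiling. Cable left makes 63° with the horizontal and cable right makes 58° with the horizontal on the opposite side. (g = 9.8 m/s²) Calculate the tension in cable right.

T_right ≈ 1190 N

Weight W = 230 × 9.8 = 2254 N acts straight down.
Horizontal: T_left cos 63° = T_right cos 58°  →  T_left = 1.167 T_right.
Vertical: T_left sin 63° + T_right sin 58° = 2254.
Substituting the horizontal relation into the vertical equation gives 1.888 T_right = 2254, so T_right = 1194 N.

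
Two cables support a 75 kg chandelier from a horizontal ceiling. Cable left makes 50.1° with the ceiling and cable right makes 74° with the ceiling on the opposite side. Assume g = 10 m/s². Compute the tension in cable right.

T_right ≈ 581 N

Weight W = 75 × 10 = 750 N acts straight down.
Horizontal: T_left cos 50.1° = T_right cos 74°  →  T_left = 0.4297 T_right.
Vertical: T_left sin 50.1° + T_right sin 74° = 750.
Substituting the horizontal relation into the vertical equation gives 1.291 T_right = 750, so T_right = 581 N.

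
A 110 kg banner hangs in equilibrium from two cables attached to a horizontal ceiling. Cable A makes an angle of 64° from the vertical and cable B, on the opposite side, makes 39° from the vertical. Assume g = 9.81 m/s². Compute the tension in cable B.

T_B ≈ 995 N

Angles from the horizontal: cable A is 90° − 64° = 26°, cable B is 90° − 39° = 51°.
Weight W = 110 × 9.81 = 1079 N acts straight down.
Horizontal: T_A cos 26° = T_B cos 51°  →  T_A = 0.7002 T_B.
Vertical: T_A sin 26° + T_B sin 51° = 1079.
Substituting the horizontal relation into the vertical equation gives 1.084 T_B = 1079, so T_B = 995.4 N.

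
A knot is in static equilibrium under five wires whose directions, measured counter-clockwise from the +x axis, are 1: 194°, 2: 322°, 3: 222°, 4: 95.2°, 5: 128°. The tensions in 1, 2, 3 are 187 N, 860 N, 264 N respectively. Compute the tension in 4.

T_4 ≈ 417 N

Resolve: ΣF_x = 187 cos 194° + 860 cos 322° + 264 cos 222° + T_4 cos 95.2° + T_5 cos 128° = 0.
        ΣF_y = 187 sin 194° + 860 sin 322° + 264 sin 222° + T_4 sin 95.2° + T_5 sin 128° = 0.
The known terms sum to (300.1, -751.4) N, so -0.0906 T_4 − 0.6157 T_5 = -300.1 and 0.9959 T_4 + 0.7880 T_5 = 751.4.
Solving simultaneously: T_4 = 417.5 N, T_5 = 425.9 N.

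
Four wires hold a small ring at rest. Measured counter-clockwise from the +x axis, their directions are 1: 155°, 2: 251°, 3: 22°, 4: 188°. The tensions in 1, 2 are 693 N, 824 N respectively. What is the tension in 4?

T_4 ≈ 476 N

Resolve: ΣF_x = 693 cos 155° + 824 cos 251° + T_3 cos 22° + T_4 cos 188° = 0.
        ΣF_y = 693 sin 155° + 824 sin 251° + T_3 sin 22° + T_4 sin 188° = 0.
The known terms sum to (-896.3, -486.2) N, so 0.9272 T_3 − 0.9903 T_4 = 896.3 and 0.3746 T_3 − 0.1392 T_4 = 486.2.
Solving simultaneously: T_3 = 1475 N, T_4 = 475.6 N.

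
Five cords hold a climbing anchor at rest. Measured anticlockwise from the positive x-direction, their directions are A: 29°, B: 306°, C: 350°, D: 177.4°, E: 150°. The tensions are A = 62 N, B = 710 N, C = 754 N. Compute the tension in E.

T_E ≈ 1350 N

Resolve: ΣF_x = 62 cos 29° + 710 cos 306° + 754 cos 350° + T_D cos 177.4° + T_E cos 150° = 0.
        ΣF_y = 62 sin 29° + 710 sin 306° + 754 sin 350° + T_D sin 177.4° + T_E sin 150° = 0.
The known terms sum to (1214, -675.3) N, so -0.9990 T_D − 0.8660 T_E = -1214 and 0.0454 T_D + 0.5000 T_E = 675.3.
Solving simultaneously: T_D = 48.34 N, T_E = 1346 N.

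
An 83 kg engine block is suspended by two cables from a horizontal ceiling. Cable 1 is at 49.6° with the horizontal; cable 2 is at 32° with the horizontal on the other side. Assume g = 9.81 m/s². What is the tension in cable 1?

T_1 ≈ 698 N

Weight W = 83 × 9.81 = 814.2 N acts straight down.
Horizontal: T_1 cos 49.6° = T_2 cos 32°  →  T_2 = 0.7642 T_1.
Vertical: T_1 sin 49.6° + T_2 sin 32° = 814.2.
Substituting the horizontal relation into the vertical equation gives 1.167 T_1 = 814.2, so T_1 = 698 N.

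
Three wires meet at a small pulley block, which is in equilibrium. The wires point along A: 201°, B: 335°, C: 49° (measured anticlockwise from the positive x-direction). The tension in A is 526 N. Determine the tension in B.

T_B ≈ 257 N

Resolve: ΣF_x = 526 cos 201° + T_B cos 335° + T_C cos 49° = 0.
        ΣF_y = 526 sin 201° + T_B sin 335° + T_C sin 49° = 0.
The known terms sum to (-491.1, -188.5) N, so 0.9063 T_B + 0.6561 T_C = 491.1 and -0.4226 T_B + 0.7547 T_C = 188.5.
Solving simultaneously: T_B = 256.9 N, T_C = 393.6 N.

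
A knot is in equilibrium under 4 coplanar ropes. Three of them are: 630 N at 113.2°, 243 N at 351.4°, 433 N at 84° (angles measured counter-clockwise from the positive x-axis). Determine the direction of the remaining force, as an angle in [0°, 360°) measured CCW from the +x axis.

Sum the known components: ΣF_x = 37.35 N, ΣF_y = 973.3 N.
For equilibrium the remaining force must supply (−ΣF_x, −ΣF_y) = (-37.35, -973.3) N.
Magnitude = √((-37.35)² + (-973.3)²) = 974.1 N; direction = atan2(-973.3, -37.35) = 267.8°.

θ ≈ 268°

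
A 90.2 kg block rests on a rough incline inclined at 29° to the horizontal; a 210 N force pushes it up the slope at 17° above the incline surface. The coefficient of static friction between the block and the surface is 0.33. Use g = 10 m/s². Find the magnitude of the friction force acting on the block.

Axes along / perpendicular to the incline. W sin 29° = 437.3 N down-slope; W cos 29° = 788.9 N into the surface.
Perpendicular: N = W cos 29° − P sin 17° = 788.9 − 61.4 = 727.5 N.
Along incline: P cos 17° + f = W sin 29° (friction acts up-slope) → f = 437.3 − 200.8 = 236.5 N.
|f| = 236.5 N ≤ μN = 240.1 N, so the block is indeed static.

f ≈ 236 N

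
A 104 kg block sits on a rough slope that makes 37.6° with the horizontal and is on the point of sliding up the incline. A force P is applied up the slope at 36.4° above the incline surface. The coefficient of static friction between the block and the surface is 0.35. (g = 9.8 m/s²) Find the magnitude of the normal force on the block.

On the verge of sliding up the incline, friction equals μN and acts down the slope.
Perpendicular: N + P sin 36.4° = W cos 37.6° = 807.5 N.
Along incline: P cos 36.4° = W sin 37.6° + μN  with W sin 37.6° = 621.9 N.
Solving the pair for P and N: P = 893.2 N, N = 277.4 N (and f = μN = 97.1 N).

N ≈ 277 N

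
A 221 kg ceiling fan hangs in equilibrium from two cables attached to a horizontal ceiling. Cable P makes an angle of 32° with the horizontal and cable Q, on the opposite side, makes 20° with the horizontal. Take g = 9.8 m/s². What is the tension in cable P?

Weight W = 221 × 9.8 = 2166 N acts straight down.
Horizontal: T_P cos 32° = T_Q cos 20°  →  T_Q = 0.9025 T_P.
Vertical: T_P sin 32° + T_Q sin 20° = 2166.
Substituting the horizontal relation into the vertical equation gives 0.8386 T_P = 2166, so T_P = 2583 N.

T_P ≈ 2580 N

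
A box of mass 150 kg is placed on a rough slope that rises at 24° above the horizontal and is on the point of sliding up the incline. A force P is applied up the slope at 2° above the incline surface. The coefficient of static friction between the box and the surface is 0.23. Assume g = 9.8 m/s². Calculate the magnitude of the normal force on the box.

N ≈ 1310 N

On the verge of sliding up the incline, friction equals μN and acts down the slope.
Perpendicular: N + P sin 2° = W cos 24° = 1343 N.
Along incline: P cos 2° = W sin 24° + μN  with W sin 24° = 597.9 N.
Solving the pair for P and N: P = 900.1 N, N = 1311 N (and f = μN = 301.6 N).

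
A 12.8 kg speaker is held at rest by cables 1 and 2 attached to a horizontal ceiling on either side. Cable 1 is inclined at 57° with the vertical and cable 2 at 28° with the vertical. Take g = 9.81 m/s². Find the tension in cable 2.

T_2 ≈ 106 N

Angles from the horizontal: cable 1 is 90° − 57° = 33°, cable 2 is 90° − 28° = 62°.
Weight W = 12.8 × 9.81 = 125.6 N acts straight down.
Horizontal: T_1 cos 33° = T_2 cos 62°  →  T_1 = 0.5598 T_2.
Vertical: T_1 sin 33° + T_2 sin 62° = 125.6.
Substituting the horizontal relation into the vertical equation gives 1.188 T_2 = 125.6, so T_2 = 105.7 N.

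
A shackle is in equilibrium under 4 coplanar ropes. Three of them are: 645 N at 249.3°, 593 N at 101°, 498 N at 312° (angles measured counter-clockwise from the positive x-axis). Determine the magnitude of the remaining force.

Sum the known components: ΣF_x = -7.914 N, ΣF_y = -391.3 N.
For equilibrium the remaining force must supply (−ΣF_x, −ΣF_y) = (7.914, 391.3) N.
Magnitude = √((7.914)² + (391.3)²) = 391.4 N; direction = atan2(391.3, 7.914) = 88.8°.

F ≈ 391 N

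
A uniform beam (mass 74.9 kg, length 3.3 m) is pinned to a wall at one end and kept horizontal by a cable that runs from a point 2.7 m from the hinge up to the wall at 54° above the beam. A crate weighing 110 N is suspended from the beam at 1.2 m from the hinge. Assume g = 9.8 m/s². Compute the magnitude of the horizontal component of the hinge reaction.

Take torques about the hinge: T sin 54° · 2.7 = 74.9×9.8×1.65 + 110×1.2 = 1343.1 N·m.
So T = 1343.1 / (0.8090 × 2.7) = 614.89 N.
ΣF_x = 0: H_x = T cos 54° = 361.42 N.

H_x ≈ 361 N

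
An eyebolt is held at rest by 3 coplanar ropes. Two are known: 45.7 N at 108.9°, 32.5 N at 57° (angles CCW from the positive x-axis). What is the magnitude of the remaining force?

Sum the known components: ΣF_x = 2.898 N, ΣF_y = 70.49 N.
For equilibrium the remaining force must supply (−ΣF_x, −ΣF_y) = (-2.898, -70.49) N.
Magnitude = √((-2.898)² + (-70.49)²) = 70.55 N; direction = atan2(-70.49, -2.898) = 267.6°.

F ≈ 70.6 N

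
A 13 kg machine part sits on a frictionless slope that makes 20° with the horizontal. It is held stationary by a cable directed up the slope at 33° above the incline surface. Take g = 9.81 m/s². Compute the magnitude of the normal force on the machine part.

N ≈ 91.5 N

Take axes along and perpendicular to the incline. Weight components: W sin 20° = 43.62 N down-slope, W cos 20° = 119.8 N into the surface.
Along incline: T cos 33° = W sin 20° → T = 52.01 N.
Perpendicular: N = W cos 20° − T sin 33° = 91.51 N.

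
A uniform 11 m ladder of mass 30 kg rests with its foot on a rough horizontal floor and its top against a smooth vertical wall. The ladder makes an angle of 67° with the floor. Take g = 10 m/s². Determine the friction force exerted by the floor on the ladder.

f ≈ 63.7 N

Torques about the foot: N_wall · 11 sin 67° = 30×10×5.5 cos 67° → N_wall = 63.671 N.
ΣF_x = 0: f_floor = N_wall = 63.671 N.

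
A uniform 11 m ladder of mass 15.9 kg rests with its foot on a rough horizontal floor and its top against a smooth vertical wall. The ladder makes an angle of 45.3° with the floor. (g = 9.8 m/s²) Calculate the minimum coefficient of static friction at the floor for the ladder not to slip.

ΣF_y = 0: N_floor = 15.9×9.8 = 155.82 N.
Torques about the foot: N_wall · 11 sin 45.3° = 15.9×9.8×5.5 cos 45.3° → N_wall = 77.098 N.
ΣF_x = 0: f_floor = N_wall = 77.098 N.
μ_min = f_floor / N_floor = 77.098 / 155.82 = 0.4948.

μ_min ≈ 0.495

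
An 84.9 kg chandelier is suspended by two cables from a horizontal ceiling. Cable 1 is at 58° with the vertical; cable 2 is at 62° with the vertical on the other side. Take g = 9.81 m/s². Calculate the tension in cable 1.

Angles from the horizontal: cable 1 is 90° − 58° = 32°, cable 2 is 90° − 62° = 28°.
Weight W = 84.9 × 9.81 = 832.9 N acts straight down.
Horizontal: T_1 cos 32° = T_2 cos 28°  →  T_2 = 0.9605 T_1.
Vertical: T_1 sin 32° + T_2 sin 28° = 832.9.
Substituting the horizontal relation into the vertical equation gives 0.9808 T_1 = 832.9, so T_1 = 849.1 N.

T_1 ≈ 849 N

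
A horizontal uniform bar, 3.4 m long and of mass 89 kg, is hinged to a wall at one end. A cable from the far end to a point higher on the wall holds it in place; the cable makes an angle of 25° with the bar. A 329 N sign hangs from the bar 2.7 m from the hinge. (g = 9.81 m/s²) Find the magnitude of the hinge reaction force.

Take torques about the hinge: T sin 25° · 3.4 = 89×9.81×1.7 + 329×2.7 = 2372.6 N·m.
So T = 2372.6 / (0.4226 × 3.4) = 1651.2 N.
ΣF_x = 0: H_x = T cos 25° = 1496.5 N.
ΣF_y = 0: H_y = (89×9.81 + 329) − T sin 25° = 1202.1 − 697.81 = 504.28 N.
|H| = √(H_x² + H_y²) = √((1496.5)² + (504.28)²) = 1579.1 N.

|H| ≈ 1580 N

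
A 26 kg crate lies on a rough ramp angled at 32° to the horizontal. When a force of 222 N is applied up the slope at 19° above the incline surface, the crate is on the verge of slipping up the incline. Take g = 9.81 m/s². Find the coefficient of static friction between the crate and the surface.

μ ≈ 0.519

On the verge of sliding up the incline, friction is at its maximum μN and acts down the slope.
Perpendicular to incline: N = W cos 32° − P sin 19° = 216.3 − 72.28 = 144 N.
Along incline: P cos 19° − μN = W sin 32° → μ = −(W sin 32° − P cos 19°) / N = 0.519.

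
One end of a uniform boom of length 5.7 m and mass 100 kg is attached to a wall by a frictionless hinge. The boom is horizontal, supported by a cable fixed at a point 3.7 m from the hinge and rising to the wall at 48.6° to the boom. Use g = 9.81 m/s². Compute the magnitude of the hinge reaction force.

|H| ≈ 703 N

Take torques about the hinge: T sin 48.6° · 3.7 = 100×9.81×2.85 = 2795.8 N·m.
So T = 2795.8 / (0.7501 × 3.7) = 1007.4 N.
ΣF_x = 0: H_x = T cos 48.6° = 666.18 N.
ΣF_y = 0: H_y = (100×9.81) − T sin 48.6° = 981 − 755.64 = 225.36 N.
|H| = √(H_x² + H_y²) = √((666.18)² + (225.36)²) = 703.27 N.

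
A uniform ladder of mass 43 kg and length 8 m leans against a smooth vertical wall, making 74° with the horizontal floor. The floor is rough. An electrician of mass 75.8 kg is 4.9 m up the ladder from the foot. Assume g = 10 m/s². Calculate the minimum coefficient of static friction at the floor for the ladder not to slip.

ΣF_y = 0: N_floor = 43×10 + 75.8×10 = 1188 N.
Torques about the foot: N_wall · 8 sin 74° = 43×10×4 cos 74° + 75.8×10×4.9 cos 74° → N_wall = 194.78 N.
ΣF_x = 0: f_floor = N_wall = 194.78 N.
μ_min = f_floor / N_floor = 194.78 / 1188 = 0.164.

μ_min ≈ 0.164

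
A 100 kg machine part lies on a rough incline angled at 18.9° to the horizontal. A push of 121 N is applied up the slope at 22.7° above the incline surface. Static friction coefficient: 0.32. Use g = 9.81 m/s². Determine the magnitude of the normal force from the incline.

Axes along / perpendicular to the incline. W sin 18.9° = 317.8 N down-slope; W cos 18.9° = 928.1 N into the surface.
Perpendicular: N = W cos 18.9° − P sin 22.7° = 928.1 − 46.69 = 881.4 N.
Along incline: P cos 22.7° + f = W sin 18.9° (friction acts up-slope) → f = 317.8 − 111.6 = 206.1 N.
|f| = 206.1 N ≤ μN = 282.1 N, so the machine part is indeed static.

N ≈ 881 N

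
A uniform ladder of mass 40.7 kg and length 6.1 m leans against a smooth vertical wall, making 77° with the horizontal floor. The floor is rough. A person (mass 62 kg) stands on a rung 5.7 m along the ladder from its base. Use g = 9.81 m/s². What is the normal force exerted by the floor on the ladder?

ΣF_y = 0: N_floor = 40.7×9.81 + 62×9.81 = 1007.5 N.

N_floor ≈ 1010 N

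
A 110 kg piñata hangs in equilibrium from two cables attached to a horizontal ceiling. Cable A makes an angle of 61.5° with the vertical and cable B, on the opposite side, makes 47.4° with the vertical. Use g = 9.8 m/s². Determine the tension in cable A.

T_A ≈ 839 N

Angles from the horizontal: cable A is 90° − 61.5° = 28.5°, cable B is 90° − 47.4° = 42.6°.
Weight W = 110 × 9.8 = 1078 N acts straight down.
Horizontal: T_A cos 28.5° = T_B cos 42.6°  →  T_B = 1.194 T_A.
Vertical: T_A sin 28.5° + T_B sin 42.6° = 1078.
Substituting the horizontal relation into the vertical equation gives 1.285 T_A = 1078, so T_A = 838.7 N.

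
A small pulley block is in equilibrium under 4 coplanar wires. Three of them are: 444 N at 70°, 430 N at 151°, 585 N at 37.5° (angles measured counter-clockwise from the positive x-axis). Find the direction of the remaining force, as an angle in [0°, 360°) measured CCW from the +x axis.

Sum the known components: ΣF_x = 239.9 N, ΣF_y = 981.8 N.
For equilibrium the remaining force must supply (−ΣF_x, −ΣF_y) = (-239.9, -981.8) N.
Magnitude = √((-239.9)² + (-981.8)²) = 1011 N; direction = atan2(-981.8, -239.9) = 256.3°.

θ ≈ 256°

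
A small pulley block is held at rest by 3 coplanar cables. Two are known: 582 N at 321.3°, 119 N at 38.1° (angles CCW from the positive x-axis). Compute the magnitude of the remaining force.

F ≈ 620 N

Sum the known components: ΣF_x = 547.9 N, ΣF_y = -290.5 N.
For equilibrium the remaining force must supply (−ΣF_x, −ΣF_y) = (-547.9, 290.5) N.
Magnitude = √((-547.9)² + (290.5)²) = 620.1 N; direction = atan2(290.5, -547.9) = 152.1°.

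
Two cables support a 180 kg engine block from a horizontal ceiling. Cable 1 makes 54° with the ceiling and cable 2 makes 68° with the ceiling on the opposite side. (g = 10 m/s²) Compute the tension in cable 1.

Weight W = 180 × 10 = 1800 N acts straight down.
Horizontal: T_1 cos 54° = T_2 cos 68°  →  T_2 = 1.569 T_1.
Vertical: T_1 sin 54° + T_2 sin 68° = 1800.
Substituting the horizontal relation into the vertical equation gives 2.264 T_1 = 1800, so T_1 = 795.1 N.

T_1 ≈ 795 N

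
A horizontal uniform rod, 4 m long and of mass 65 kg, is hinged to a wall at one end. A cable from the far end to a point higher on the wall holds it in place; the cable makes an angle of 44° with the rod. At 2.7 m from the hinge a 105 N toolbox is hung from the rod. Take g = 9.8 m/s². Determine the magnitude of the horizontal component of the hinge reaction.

Take torques about the hinge: T sin 44° · 4 = 65×9.8×2 + 105×2.7 = 1557.5 N·m.
So T = 1557.5 / (0.6947 × 4) = 560.53 N.
ΣF_x = 0: H_x = T cos 44° = 403.21 N.

H_x ≈ 403 N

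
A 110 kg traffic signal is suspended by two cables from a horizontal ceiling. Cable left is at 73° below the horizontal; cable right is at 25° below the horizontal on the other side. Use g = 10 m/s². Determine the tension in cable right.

Weight W = 110 × 10 = 1100 N acts straight down.
Horizontal: T_left cos 73° = T_right cos 25°  →  T_left = 3.1 T_right.
Vertical: T_left sin 73° + T_right sin 25° = 1100.
Substituting the horizontal relation into the vertical equation gives 3.387 T_right = 1100, so T_right = 324.8 N.

T_right ≈ 325 N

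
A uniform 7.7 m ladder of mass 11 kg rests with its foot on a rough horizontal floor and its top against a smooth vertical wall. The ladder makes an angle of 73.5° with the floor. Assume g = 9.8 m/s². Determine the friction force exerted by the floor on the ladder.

Torques about the foot: N_wall · 7.7 sin 73.5° = 11×9.8×3.85 cos 73.5° → N_wall = 15.966 N.
ΣF_x = 0: f_floor = N_wall = 15.966 N.

f ≈ 16 N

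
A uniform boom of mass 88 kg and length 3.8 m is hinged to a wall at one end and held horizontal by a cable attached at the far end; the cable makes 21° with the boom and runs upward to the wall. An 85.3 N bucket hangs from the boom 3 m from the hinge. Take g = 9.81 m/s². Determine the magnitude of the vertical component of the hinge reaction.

Take torques about the hinge: T sin 21° · 3.8 = 88×9.81×1.9 + 85.3×3 = 1896.1 N·m.
So T = 1896.1 / (0.3584 × 3.8) = 1392.4 N.
ΣF_y = 0: H_y = (88×9.81 + 85.3) − T sin 21° = 948.58 − 498.98 = 449.6 N.

|H_y| ≈ 450 N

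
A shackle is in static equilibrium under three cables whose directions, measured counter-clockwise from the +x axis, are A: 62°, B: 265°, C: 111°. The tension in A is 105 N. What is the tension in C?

T_C ≈ 93.6 N

Resolve: ΣF_x = 105 cos 62° + T_B cos 265° + T_C cos 111° = 0.
        ΣF_y = 105 sin 62° + T_B sin 265° + T_C sin 111° = 0.
The known terms sum to (49.29, 92.71) N, so -0.0872 T_B − 0.3584 T_C = -49.29 and -0.9962 T_B + 0.9336 T_C = -92.71.
Solving simultaneously: T_B = 180.8 N, T_C = 93.59 N.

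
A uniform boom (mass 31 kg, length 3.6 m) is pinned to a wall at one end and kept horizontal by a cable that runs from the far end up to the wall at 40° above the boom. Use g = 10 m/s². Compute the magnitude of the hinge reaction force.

Take torques about the hinge: T sin 40° · 3.6 = 31×10×1.8 = 558 N·m.
So T = 558 / (0.6428 × 3.6) = 241.14 N.
ΣF_x = 0: H_x = T cos 40° = 184.72 N.
ΣF_y = 0: H_y = (31×10) − T sin 40° = 310 − 155 = 155 N.
|H| = √(H_x² + H_y²) = √((184.72)² + (155)²) = 241.14 N.

|H| ≈ 241 N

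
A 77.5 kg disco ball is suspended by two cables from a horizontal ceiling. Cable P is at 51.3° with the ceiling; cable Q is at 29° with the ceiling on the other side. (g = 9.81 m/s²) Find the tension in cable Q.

Weight W = 77.5 × 9.81 = 760.3 N acts straight down.
Horizontal: T_P cos 51.3° = T_Q cos 29°  →  T_P = 1.399 T_Q.
Vertical: T_P sin 51.3° + T_Q sin 29° = 760.3.
Substituting the horizontal relation into the vertical equation gives 1.577 T_Q = 760.3, so T_Q = 482.3 N.

T_Q ≈ 482 N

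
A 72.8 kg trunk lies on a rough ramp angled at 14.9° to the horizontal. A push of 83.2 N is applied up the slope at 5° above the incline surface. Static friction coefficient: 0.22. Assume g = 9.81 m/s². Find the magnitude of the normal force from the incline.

N ≈ 683 N

Axes along / perpendicular to the incline. W sin 14.9° = 183.6 N down-slope; W cos 14.9° = 690.2 N into the surface.
Perpendicular: N = W cos 14.9° − P sin 5° = 690.2 − 7.251 = 682.9 N.
Along incline: P cos 5° + f = W sin 14.9° (friction acts up-slope) → f = 183.6 − 82.88 = 100.8 N.
|f| = 100.8 N ≤ μN = 150.2 N, so the trunk is indeed static.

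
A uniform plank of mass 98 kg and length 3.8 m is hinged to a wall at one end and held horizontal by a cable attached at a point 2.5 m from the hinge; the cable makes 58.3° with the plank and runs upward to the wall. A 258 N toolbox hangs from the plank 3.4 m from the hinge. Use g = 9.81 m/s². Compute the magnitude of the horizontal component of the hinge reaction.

Take torques about the hinge: T sin 58.3° · 2.5 = 98×9.81×1.9 + 258×3.4 = 2703.8 N·m.
So T = 2703.8 / (0.8508 × 2.5) = 1271.2 N.
ΣF_x = 0: H_x = T cos 58.3° = 667.97 N.

H_x ≈ 668 N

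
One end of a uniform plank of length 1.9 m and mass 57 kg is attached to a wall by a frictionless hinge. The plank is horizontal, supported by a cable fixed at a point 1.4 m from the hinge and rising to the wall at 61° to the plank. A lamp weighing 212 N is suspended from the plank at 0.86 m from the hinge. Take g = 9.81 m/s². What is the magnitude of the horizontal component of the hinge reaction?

Take torques about the hinge: T sin 61° · 1.4 = 57×9.81×0.95 + 212×0.86 = 713.53 N·m.
So T = 713.53 / (0.8746 × 1.4) = 582.73 N.
ΣF_x = 0: H_x = T cos 61° = 282.51 N.

H_x ≈ 283 N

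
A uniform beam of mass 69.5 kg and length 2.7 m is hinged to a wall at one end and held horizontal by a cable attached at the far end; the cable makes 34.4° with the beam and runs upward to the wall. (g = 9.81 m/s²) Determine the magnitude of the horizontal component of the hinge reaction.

Take torques about the hinge: T sin 34.4° · 2.7 = 69.5×9.81×1.35 = 920.42 N·m.
So T = 920.42 / (0.5650 × 2.7) = 603.39 N.
ΣF_x = 0: H_x = T cos 34.4° = 497.87 N.

H_x ≈ 498 N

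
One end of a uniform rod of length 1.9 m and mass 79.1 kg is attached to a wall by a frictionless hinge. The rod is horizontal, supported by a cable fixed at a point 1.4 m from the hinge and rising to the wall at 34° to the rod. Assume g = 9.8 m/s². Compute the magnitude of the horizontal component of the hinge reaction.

H_x ≈ 780 N

Take torques about the hinge: T sin 34° · 1.4 = 79.1×9.8×0.95 = 736.42 N·m.
So T = 736.42 / (0.5592 × 1.4) = 940.67 N.
ΣF_x = 0: H_x = T cos 34° = 779.85 N.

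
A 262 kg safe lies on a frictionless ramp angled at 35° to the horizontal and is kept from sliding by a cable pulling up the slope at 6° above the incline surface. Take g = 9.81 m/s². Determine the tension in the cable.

Take axes along and perpendicular to the incline. Weight components: W sin 35° = 1474 N down-slope, W cos 35° = 2105 N into the surface.
Along incline: T cos 6° = W sin 35° → T = 1482 N.
Perpendicular: N = W cos 35° − T sin 6° = 1950 N.

T ≈ 1480 N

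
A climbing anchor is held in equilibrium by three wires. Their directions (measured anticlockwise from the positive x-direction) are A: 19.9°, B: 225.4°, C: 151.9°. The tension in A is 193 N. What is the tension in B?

Resolve: ΣF_x = 193 cos 19.9° + T_B cos 225.4° + T_C cos 151.9° = 0.
        ΣF_y = 193 sin 19.9° + T_B sin 225.4° + T_C sin 151.9° = 0.
The known terms sum to (181.5, 65.69) N, so -0.7022 T_B − 0.8821 T_C = -181.5 and -0.7120 T_B + 0.4710 T_C = -65.69.
Solving simultaneously: T_B = 149.6 N, T_C = 86.66 N.

T_B ≈ 150 N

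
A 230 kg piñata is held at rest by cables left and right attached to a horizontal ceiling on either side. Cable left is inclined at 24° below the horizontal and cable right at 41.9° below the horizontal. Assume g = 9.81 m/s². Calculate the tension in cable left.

Weight W = 230 × 9.81 = 2256 N acts straight down.
Horizontal: T_left cos 24° = T_right cos 41.9°  →  T_right = 1.227 T_left.
Vertical: T_left sin 24° + T_right sin 41.9° = 2256.
Substituting the horizontal relation into the vertical equation gives 1.226 T_left = 2256, so T_left = 1840 N.

T_left ≈ 1840 N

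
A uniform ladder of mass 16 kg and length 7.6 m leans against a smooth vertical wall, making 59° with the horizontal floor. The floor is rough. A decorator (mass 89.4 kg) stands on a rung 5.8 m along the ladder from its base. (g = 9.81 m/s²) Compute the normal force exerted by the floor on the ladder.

N_floor ≈ 1030 N

ΣF_y = 0: N_floor = 16×9.81 + 89.4×9.81 = 1034 N.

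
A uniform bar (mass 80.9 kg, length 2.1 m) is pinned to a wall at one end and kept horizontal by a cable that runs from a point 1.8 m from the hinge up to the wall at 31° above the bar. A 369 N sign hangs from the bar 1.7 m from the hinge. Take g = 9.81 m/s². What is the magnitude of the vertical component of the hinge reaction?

Take torques about the hinge: T sin 31° · 1.8 = 80.9×9.81×1.05 + 369×1.7 = 1460.6 N·m.
So T = 1460.6 / (0.5150 × 1.8) = 1575.5 N.
ΣF_y = 0: H_y = (80.9×9.81 + 369) − T sin 31° = 1162.6 − 811.45 = 351.18 N.

|H_y| ≈ 351 N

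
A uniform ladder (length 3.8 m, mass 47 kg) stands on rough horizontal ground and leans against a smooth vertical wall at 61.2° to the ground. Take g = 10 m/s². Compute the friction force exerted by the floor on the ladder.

Torques about the foot: N_wall · 3.8 sin 61.2° = 47×10×1.9 cos 61.2° → N_wall = 129.19 N.
ΣF_x = 0: f_floor = N_wall = 129.19 N.

f ≈ 129 N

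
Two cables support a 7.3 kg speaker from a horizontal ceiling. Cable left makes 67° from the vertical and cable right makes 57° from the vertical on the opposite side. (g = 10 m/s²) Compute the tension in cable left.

T_left ≈ 73.8 N

Angles from the horizontal: cable left is 90° − 67° = 23°, cable right is 90° − 57° = 33°.
Weight W = 7.3 × 10 = 73 N acts straight down.
Horizontal: T_left cos 23° = T_right cos 33°  →  T_right = 1.098 T_left.
Vertical: T_left sin 23° + T_right sin 33° = 73.
Substituting the horizontal relation into the vertical equation gives 0.9885 T_left = 73, so T_left = 73.85 N.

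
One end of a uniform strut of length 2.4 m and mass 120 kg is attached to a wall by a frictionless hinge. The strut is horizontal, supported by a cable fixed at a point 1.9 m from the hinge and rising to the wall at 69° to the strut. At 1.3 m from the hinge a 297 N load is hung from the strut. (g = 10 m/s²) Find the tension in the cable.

T ≈ 1030 N

Take torques about the hinge: T sin 69° · 1.9 = 120×10×1.2 + 297×1.3 = 1826.1 N·m.
So T = 1826.1 / (0.9336 × 1.9) = 1029.5 N.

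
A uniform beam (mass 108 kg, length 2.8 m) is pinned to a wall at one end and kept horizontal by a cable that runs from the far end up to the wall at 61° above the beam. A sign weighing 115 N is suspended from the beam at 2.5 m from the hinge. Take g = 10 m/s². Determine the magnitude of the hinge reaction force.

Take torques about the hinge: T sin 61° · 2.8 = 108×10×1.4 + 115×2.5 = 1799.5 N·m.
So T = 1799.5 / (0.8746 × 2.8) = 734.81 N.
ΣF_x = 0: H_x = T cos 61° = 356.24 N.
ΣF_y = 0: H_y = (108×10 + 115) − T sin 61° = 1195 − 642.68 = 552.32 N.
|H| = √(H_x² + H_y²) = √((356.24)² + (552.32)²) = 657.24 N.

|H| ≈ 657 N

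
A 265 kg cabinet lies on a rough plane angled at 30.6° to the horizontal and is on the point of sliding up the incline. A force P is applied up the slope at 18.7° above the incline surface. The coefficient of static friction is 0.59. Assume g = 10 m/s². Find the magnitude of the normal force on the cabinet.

On the verge of sliding up the incline, friction equals μN and acts down the slope.
Perpendicular: N + P sin 18.7° = W cos 30.6° = 2281 N.
Along incline: P cos 18.7° = W sin 30.6° + μN  with W sin 30.6° = 1349 N.
Solving the pair for P and N: P = 2371 N, N = 1521 N (and f = μN = 897.2 N).

N ≈ 1520 N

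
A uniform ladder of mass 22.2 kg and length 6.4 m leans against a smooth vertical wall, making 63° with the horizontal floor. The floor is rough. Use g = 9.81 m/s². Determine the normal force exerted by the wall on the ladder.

N_wall ≈ 55.5 N

Torques about the foot: N_wall · 6.4 sin 63° = 22.2×9.81×3.2 cos 63° → N_wall = 55.483 N.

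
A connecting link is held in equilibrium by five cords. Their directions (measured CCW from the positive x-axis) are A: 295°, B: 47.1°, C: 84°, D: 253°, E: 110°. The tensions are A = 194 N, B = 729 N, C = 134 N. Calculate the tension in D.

T_D ≈ 1200 N

Resolve: ΣF_x = 194 cos 295° + 729 cos 47.1° + 134 cos 84° + T_D cos 253° + T_E cos 110° = 0.
        ΣF_y = 194 sin 295° + 729 sin 47.1° + 134 sin 84° + T_D sin 253° + T_E sin 110° = 0.
The known terms sum to (592.2, 491.5) N, so -0.2924 T_D − 0.3420 T_E = -592.2 and -0.9563 T_D + 0.9397 T_E = -491.5.
Solving simultaneously: T_D = 1204 N, T_E = 702.3 N.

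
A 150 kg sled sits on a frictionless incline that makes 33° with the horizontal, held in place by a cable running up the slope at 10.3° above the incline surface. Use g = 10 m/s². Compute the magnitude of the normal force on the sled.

Take axes along and perpendicular to the incline. Weight components: W sin 33° = 817 N down-slope, W cos 33° = 1258 N into the surface.
Along incline: T cos 10.3° = W sin 33° → T = 830.3 N.
Perpendicular: N = W cos 33° − T sin 10.3° = 1110 N.

N ≈ 1110 N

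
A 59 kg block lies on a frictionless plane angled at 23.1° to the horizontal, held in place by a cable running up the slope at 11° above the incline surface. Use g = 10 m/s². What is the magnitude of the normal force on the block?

N ≈ 498 N

Take axes along and perpendicular to the incline. Weight components: W sin 23.1° = 231.5 N down-slope, W cos 23.1° = 542.7 N into the surface.
Along incline: T cos 11° = W sin 23.1° → T = 235.8 N.
Perpendicular: N = W cos 23.1° − T sin 11° = 497.7 N.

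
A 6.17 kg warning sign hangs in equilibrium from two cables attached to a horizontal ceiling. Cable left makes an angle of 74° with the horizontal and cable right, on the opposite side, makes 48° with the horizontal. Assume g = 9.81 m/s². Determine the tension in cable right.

T_right ≈ 19.7 N

Weight W = 6.17 × 9.81 = 60.53 N acts straight down.
Horizontal: T_left cos 74° = T_right cos 48°  →  T_left = 2.428 T_right.
Vertical: T_left sin 74° + T_right sin 48° = 60.53.
Substituting the horizontal relation into the vertical equation gives 3.077 T_right = 60.53, so T_right = 19.67 N.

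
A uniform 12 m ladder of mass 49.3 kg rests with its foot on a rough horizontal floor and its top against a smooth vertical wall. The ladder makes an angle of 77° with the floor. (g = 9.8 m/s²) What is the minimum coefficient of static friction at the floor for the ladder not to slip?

ΣF_y = 0: N_floor = 49.3×9.8 = 483.14 N.
Torques about the foot: N_wall · 12 sin 77° = 49.3×9.8×6 cos 77° → N_wall = 55.771 N.
ΣF_x = 0: f_floor = N_wall = 55.771 N.
μ_min = f_floor / N_floor = 55.771 / 483.14 = 0.1154.

μ_min ≈ 0.115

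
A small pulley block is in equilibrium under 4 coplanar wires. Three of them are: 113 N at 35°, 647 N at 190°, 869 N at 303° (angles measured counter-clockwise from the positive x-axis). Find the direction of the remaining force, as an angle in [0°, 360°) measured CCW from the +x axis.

Sum the known components: ΣF_x = -71.32 N, ΣF_y = -776.3 N.
For equilibrium the remaining force must supply (−ΣF_x, −ΣF_y) = (71.32, 776.3) N.
Magnitude = √((71.32)² + (776.3)²) = 779.6 N; direction = atan2(776.3, 71.32) = 84.8°.

θ ≈ 84.8°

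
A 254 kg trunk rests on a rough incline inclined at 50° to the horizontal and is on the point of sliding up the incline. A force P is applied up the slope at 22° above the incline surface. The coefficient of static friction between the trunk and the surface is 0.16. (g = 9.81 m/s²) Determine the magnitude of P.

On the verge of sliding up the incline, friction equals μN and acts down the slope.
Perpendicular: N + P sin 22° = W cos 50° = 1602 N.
Along incline: P cos 22° = W sin 50° + μN  with W sin 50° = 1909 N.
Solving the pair for P and N: P = 2193 N, N = 780 N (and f = μN = 124.8 N).

P ≈ 2190 N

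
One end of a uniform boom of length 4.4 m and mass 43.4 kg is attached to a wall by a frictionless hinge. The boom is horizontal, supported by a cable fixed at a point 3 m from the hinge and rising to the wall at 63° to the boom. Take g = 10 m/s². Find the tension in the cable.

Take torques about the hinge: T sin 63° · 3 = 43.4×10×2.2 = 954.8 N·m.
So T = 954.8 / (0.8910 × 3) = 357.2 N.

T ≈ 357 N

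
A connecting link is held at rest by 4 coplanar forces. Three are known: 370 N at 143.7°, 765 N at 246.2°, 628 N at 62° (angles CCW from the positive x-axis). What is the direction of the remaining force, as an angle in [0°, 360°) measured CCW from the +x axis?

θ ≈ 347°

Sum the known components: ΣF_x = -312.1 N, ΣF_y = 73.59 N.
For equilibrium the remaining force must supply (−ΣF_x, −ΣF_y) = (312.1, -73.59) N.
Magnitude = √((312.1)² + (-73.59)²) = 320.6 N; direction = atan2(-73.59, 312.1) = 346.7°.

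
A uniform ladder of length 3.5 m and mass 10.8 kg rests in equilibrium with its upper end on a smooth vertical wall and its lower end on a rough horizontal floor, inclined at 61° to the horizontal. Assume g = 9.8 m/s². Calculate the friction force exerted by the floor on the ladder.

Torques about the foot: N_wall · 3.5 sin 61° = 10.8×9.8×1.75 cos 61° → N_wall = 29.334 N.
ΣF_x = 0: f_floor = N_wall = 29.334 N.

f ≈ 29.3 N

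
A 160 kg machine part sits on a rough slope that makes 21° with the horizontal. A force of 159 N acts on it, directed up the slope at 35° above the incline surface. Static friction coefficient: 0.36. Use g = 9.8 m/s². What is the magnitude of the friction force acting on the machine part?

f ≈ 432 N

Axes along / perpendicular to the incline. W sin 21° = 561.9 N down-slope; W cos 21° = 1464 N into the surface.
Perpendicular: N = W cos 21° − P sin 35° = 1464 − 91.2 = 1373 N.
Along incline: P cos 35° + f = W sin 21° (friction acts up-slope) → f = 561.9 − 130.2 = 431.7 N.
|f| = 431.7 N ≤ μN = 494.2 N, so the machine part is indeed static.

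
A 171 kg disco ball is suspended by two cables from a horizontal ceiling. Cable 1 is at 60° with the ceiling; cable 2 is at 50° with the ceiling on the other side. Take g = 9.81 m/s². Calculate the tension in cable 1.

T_1 ≈ 1150 N

Weight W = 171 × 9.81 = 1678 N acts straight down.
Horizontal: T_1 cos 60° = T_2 cos 50°  →  T_2 = 0.7779 T_1.
Vertical: T_1 sin 60° + T_2 sin 50° = 1678.
Substituting the horizontal relation into the vertical equation gives 1.462 T_1 = 1678, so T_1 = 1147 N.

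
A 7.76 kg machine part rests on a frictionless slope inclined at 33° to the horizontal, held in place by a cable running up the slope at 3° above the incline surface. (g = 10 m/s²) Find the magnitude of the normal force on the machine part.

N ≈ 62.9 N

Take axes along and perpendicular to the incline. Weight components: W sin 33° = 42.26 N down-slope, W cos 33° = 65.08 N into the surface.
Along incline: T cos 3° = W sin 33° → T = 42.32 N.
Perpendicular: N = W cos 33° − T sin 3° = 62.87 N.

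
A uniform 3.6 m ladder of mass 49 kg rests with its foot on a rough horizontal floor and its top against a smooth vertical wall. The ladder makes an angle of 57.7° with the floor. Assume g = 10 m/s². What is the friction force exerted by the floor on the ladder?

Torques about the foot: N_wall · 3.6 sin 57.7° = 49×10×1.8 cos 57.7° → N_wall = 154.88 N.
ΣF_x = 0: f_floor = N_wall = 154.88 N.

f ≈ 155 N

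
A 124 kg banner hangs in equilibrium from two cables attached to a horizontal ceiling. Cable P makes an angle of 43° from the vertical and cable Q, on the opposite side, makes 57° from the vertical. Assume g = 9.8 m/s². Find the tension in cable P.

Angles from the horizontal: cable P is 90° − 43° = 47°, cable Q is 90° − 57° = 33°.
Weight W = 124 × 9.8 = 1215 N acts straight down.
Horizontal: T_P cos 47° = T_Q cos 33°  →  T_Q = 0.8132 T_P.
Vertical: T_P sin 47° + T_Q sin 33° = 1215.
Substituting the horizontal relation into the vertical equation gives 1.174 T_P = 1215, so T_P = 1035 N.

T_P ≈ 1030 N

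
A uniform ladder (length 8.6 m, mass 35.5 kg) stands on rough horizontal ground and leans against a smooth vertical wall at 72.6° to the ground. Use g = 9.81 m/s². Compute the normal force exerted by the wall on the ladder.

Torques about the foot: N_wall · 8.6 sin 72.6° = 35.5×9.81×4.3 cos 72.6° → N_wall = 54.568 N.

N_wall ≈ 54.6 N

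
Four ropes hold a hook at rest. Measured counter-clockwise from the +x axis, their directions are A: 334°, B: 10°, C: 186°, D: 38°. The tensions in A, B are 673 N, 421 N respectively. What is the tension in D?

T_D ≈ 618 N

Resolve: ΣF_x = 673 cos 334° + 421 cos 10° + T_C cos 186° + T_D cos 38° = 0.
        ΣF_y = 673 sin 334° + 421 sin 10° + T_C sin 186° + T_D sin 38° = 0.
The known terms sum to (1019, -221.9) N, so -0.9945 T_C + 0.7880 T_D = -1019 and -0.1045 T_C + 0.6157 T_D = 221.9.
Solving simultaneously: T_C = 1514 N, T_D = 617.6 N.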